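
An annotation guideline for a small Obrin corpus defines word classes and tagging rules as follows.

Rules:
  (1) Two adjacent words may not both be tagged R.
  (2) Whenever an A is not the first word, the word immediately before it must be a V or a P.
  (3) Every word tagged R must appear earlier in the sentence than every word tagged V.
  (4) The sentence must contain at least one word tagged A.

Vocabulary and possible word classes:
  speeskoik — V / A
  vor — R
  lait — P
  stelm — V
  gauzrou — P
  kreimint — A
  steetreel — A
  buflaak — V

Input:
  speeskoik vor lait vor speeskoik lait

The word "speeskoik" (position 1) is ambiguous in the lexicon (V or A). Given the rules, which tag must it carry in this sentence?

Candidates per position — 1:speeskoik {V,A}; 2:vor {R}; 3:lait {P}; 4:vor {R}; 5:speeskoik {V,A}; 6:lait {P}.
Position 1: tagging it V would leave rule 3 unsatisfiable, so it must be A.
Position 5: tagging it A would leave rule 2 unsatisfiable, so it must be V.
The only consistent sequence is: A R P R V P.
Rule-by-rule: rule 1 ok; rule 2 ok; rule 3 ok; rule 4 ok.

A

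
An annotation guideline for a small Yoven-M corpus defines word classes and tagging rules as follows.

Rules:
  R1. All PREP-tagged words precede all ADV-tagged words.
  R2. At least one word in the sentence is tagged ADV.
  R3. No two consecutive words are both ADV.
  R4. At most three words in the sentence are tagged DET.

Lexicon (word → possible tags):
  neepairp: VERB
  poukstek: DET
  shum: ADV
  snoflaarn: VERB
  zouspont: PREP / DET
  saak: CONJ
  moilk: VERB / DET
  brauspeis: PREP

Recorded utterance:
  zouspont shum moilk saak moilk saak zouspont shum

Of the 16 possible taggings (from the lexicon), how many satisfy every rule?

7

Candidates per position — 1:zouspont {PREP,DET}; 2:shum {ADV}; 3:moilk {VERB,DET}; 4:saak {CONJ}; 5:moilk {VERB,DET}; 6:saak {CONJ}; 7:zouspont {PREP,DET}; 8:shum {ADV}.
There are 16 candidate sequences in total.
Checking each against the rules leaves 7 sequences.
Count = 7.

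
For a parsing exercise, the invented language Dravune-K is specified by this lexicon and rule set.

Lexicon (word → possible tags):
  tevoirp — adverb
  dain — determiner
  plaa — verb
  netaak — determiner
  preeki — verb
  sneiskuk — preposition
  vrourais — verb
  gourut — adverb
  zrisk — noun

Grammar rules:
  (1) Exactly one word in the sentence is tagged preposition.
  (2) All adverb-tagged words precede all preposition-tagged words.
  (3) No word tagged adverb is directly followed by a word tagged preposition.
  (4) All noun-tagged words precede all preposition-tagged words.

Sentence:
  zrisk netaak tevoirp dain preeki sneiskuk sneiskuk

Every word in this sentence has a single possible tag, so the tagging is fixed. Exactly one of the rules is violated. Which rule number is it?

Fixed tagging: noun determiner adverb determiner verb preposition preposition.
Checking each rule: R1 fails, R2 ok, R3 ok, R4 ok.
Only rule 1 fails.

1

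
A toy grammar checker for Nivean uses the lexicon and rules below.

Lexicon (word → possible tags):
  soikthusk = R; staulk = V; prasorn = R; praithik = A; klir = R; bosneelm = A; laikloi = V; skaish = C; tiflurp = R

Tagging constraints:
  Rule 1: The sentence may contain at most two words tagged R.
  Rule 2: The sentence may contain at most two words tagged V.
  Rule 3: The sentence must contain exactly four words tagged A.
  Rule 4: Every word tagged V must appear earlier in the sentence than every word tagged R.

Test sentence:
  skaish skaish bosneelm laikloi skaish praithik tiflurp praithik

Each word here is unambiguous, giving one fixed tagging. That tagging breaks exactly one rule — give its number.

3

Fixed tagging: C C A V C A R A.
Rule check: R1 holds, R2 holds, R3 violated, R4 holds.
Only rule 3 fails.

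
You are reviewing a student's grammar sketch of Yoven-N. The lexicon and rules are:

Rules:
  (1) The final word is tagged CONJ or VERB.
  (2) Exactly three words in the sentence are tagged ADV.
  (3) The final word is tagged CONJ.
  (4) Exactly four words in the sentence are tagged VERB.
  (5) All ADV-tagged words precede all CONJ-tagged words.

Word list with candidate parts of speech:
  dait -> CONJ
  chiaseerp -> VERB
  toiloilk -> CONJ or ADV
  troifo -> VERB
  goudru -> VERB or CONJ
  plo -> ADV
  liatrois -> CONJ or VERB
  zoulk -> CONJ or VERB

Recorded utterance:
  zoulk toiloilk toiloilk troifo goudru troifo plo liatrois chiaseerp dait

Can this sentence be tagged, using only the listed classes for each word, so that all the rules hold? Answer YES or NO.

NO

Candidates per position — 1:zoulk {CONJ,VERB}; 2:toiloilk {CONJ,ADV}; 3:toiloilk {CONJ,ADV}; 4:troifo {VERB}; 5:goudru {VERB,CONJ}; 6:troifo {VERB}; 7:plo {ADV}; 8:liatrois {CONJ,VERB}; 9:chiaseerp {VERB}; 10:dait {CONJ}.
Every candidate sequence violates at least one rule; no consistent tagging exists.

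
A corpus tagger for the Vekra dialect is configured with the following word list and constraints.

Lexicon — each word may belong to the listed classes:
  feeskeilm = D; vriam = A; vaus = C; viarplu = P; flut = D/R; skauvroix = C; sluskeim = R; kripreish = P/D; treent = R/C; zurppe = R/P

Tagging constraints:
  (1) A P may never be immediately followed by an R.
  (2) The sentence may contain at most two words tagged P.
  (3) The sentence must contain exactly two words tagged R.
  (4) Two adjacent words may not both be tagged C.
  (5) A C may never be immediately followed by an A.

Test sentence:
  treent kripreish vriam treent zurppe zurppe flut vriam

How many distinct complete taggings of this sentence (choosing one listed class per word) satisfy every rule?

7

Candidates per position — 1:treent {R,C}; 2:kripreish {P,D}; 3:vriam {A}; 4:treent {R,C}; 5:zurppe {R,P}; 6:zurppe {R,P}; 7:flut {D,R}; 8:vriam {A}.
There are 64 candidate sequences in total.
Checking each against the rules leaves 7 sequences.
Count = 7.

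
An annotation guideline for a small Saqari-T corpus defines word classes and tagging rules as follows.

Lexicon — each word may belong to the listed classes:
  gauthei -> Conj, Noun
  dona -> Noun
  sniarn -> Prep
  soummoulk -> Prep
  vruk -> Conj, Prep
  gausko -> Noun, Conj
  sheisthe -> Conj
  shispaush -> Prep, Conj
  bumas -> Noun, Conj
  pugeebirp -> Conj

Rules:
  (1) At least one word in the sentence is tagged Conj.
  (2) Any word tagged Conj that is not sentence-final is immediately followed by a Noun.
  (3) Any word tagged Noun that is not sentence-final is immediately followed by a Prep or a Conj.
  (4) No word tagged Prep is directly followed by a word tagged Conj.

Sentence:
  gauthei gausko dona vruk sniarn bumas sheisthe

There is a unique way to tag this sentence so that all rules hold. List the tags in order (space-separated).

Candidates per position — 1:gauthei {Conj,Noun}; 2:gausko {Noun,Conj}; 3:dona {Noun}; 4:vruk {Conj,Prep}; 5:sniarn {Prep}; 6:bumas {Noun,Conj}; 7:sheisthe {Conj}.
If word 2 were Noun, no tagging could satisfy rule 3; so word 2 is Conj.
If word 4 were Conj, no tagging could satisfy rule 2; so word 4 is Prep.
If word 6 were Conj, no tagging could satisfy rule 2; so word 6 is Noun.
If word 1 were Conj, no tagging could satisfy rule 2; so word 1 is Noun.
The unique satisfying tagging is: Noun Conj Noun Prep Prep Noun Conj.
Rule-by-rule: rule 1 ok; rule 2 ok; rule 3 ok; rule 4 ok.

Noun Conj Noun Prep Prep Noun Conj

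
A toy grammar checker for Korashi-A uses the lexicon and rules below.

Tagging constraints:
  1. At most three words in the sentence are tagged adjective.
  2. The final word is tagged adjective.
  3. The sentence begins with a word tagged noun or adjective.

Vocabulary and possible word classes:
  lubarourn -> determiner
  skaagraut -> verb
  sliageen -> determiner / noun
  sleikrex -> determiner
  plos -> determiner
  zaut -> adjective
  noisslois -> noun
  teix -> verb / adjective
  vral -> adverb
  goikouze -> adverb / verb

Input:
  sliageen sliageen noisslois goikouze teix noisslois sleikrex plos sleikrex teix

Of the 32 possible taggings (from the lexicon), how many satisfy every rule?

Candidates per position — 1:sliageen {determiner,noun}; 2:sliageen {determiner,noun}; 3:noisslois {noun}; 4:goikouze {adverb,verb}; 5:teix {verb,adjective}; 6:noisslois {noun}; 7:sleikrex {determiner}; 8:plos {determiner}; 9:sleikrex {determiner}; 10:teix {verb,adjective}.
There are 32 candidate sequences in total.
Checking each against the rules leaves 8 sequences.
Count = 8.

8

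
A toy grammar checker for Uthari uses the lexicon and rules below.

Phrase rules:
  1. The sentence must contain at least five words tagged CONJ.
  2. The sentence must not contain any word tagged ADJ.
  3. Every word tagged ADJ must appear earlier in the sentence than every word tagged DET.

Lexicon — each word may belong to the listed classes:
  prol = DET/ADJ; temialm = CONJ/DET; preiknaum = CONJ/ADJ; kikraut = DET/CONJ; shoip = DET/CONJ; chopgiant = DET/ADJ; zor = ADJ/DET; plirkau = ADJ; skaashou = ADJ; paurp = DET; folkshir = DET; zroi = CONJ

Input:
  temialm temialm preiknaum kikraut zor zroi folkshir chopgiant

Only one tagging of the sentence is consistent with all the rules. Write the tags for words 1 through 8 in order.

Candidates per position — 1:temialm {CONJ,DET}; 2:temialm {CONJ,DET}; 3:preiknaum {CONJ,ADJ}; 4:kikraut {DET,CONJ}; 5:zor {ADJ,DET}; 6:zroi {CONJ}; 7:folkshir {DET}; 8:chopgiant {DET,ADJ}.
Position 1: DET is ruled out by rule 1; that leaves CONJ.
Position 2: DET is ruled out by rule 1; that leaves CONJ.
Position 3: ADJ is ruled out by rule 1; that leaves CONJ.
Position 4: DET is ruled out by rule 1; that leaves CONJ.
Position 5: ADJ is ruled out by rule 2; that leaves DET.
Position 8: ADJ is ruled out by rule 2; that leaves DET.
That leaves exactly one tagging: CONJ CONJ CONJ CONJ DET CONJ DET DET.
Checking: rule 1 satisfied; rule 2 satisfied; rule 3 satisfied.

CONJ CONJ CONJ CONJ DET CONJ DET DET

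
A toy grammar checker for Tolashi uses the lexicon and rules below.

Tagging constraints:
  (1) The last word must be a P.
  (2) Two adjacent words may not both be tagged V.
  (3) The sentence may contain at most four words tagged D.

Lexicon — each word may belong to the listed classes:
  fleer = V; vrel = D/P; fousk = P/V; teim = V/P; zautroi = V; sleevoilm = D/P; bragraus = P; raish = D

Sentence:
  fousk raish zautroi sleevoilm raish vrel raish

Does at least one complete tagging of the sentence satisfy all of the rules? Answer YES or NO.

NO

Candidates per position — 1:fousk {P,V}; 2:raish {D}; 3:zautroi {V}; 4:sleevoilm {D,P}; 5:raish {D}; 6:vrel {D,P}; 7:raish {D}.
Rule 1 cannot be satisfied by any choice of tags from the lexicon.
So there is no consistent tagging.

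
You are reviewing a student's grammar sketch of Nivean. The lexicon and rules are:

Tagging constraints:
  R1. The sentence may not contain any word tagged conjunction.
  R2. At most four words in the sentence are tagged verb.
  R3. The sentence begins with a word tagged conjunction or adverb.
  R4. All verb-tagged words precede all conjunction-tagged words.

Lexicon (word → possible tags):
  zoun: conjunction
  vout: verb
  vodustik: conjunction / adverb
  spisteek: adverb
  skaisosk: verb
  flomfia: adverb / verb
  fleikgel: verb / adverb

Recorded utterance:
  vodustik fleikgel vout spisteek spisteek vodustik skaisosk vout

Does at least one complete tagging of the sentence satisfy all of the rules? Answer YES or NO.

Candidates per position — 1:vodustik {conjunction,adverb}; 2:fleikgel {verb,adverb}; 3:vout {verb}; 4:spisteek {adverb}; 5:spisteek {adverb}; 6:vodustik {conjunction,adverb}; 7:skaisosk {verb}; 8:vout {verb}.
One satisfying assignment: adverb verb verb adverb adverb adverb verb verb.
Checking: rule 1 ok; rule 2 ok; rule 3 ok; rule 4 ok.

YES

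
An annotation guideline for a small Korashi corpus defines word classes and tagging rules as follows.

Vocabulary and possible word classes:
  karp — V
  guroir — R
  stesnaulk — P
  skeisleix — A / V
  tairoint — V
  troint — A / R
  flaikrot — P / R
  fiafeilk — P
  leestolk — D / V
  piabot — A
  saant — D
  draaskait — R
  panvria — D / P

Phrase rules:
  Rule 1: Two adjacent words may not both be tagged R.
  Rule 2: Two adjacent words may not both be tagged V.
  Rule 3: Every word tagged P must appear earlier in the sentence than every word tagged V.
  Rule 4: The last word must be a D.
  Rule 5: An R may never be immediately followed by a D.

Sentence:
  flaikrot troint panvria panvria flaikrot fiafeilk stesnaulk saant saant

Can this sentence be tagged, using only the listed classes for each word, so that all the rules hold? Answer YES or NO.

Candidates per position — 1:flaikrot {P,R}; 2:troint {A,R}; 3:panvria {D,P}; 4:panvria {D,P}; 5:flaikrot {P,R}; 6:fiafeilk {P}; 7:stesnaulk {P}; 8:saant {D}; 9:saant {D}.
One satisfying assignment: P A P P R P P D D.
Check: rule 1 ok; rule 2 ok; rule 3 ok; rule 4 ok; rule 5 ok.

YES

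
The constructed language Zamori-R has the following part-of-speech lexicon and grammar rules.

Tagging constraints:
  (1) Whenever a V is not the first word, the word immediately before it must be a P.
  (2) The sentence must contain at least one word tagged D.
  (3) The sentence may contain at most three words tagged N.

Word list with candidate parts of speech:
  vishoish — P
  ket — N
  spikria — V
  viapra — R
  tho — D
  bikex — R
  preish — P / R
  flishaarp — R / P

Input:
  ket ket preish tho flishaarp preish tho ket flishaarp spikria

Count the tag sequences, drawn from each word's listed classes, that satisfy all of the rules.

Candidates per position — 1:ket {N}; 2:ket {N}; 3:preish {P,R}; 4:tho {D}; 5:flishaarp {R,P}; 6:preish {P,R}; 7:tho {D}; 8:ket {N}; 9:flishaarp {R,P}; 10:spikria {V}.
There are 16 candidate sequences in total.
Checking each against the rules leaves 8 sequences.
Count = 8.

8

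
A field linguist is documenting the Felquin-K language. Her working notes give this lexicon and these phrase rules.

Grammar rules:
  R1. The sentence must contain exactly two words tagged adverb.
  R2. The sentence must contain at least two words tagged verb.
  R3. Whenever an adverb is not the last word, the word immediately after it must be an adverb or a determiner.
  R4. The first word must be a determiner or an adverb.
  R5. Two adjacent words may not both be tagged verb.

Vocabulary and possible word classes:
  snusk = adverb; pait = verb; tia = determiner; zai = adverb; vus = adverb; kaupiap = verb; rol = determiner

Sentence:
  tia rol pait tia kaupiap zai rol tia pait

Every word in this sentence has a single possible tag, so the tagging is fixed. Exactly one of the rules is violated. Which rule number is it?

1

Fixed tagging: determiner determiner verb determiner verb adverb determiner determiner verb.
Rule check: R1 ✗, R2 ✓, R3 ✓, R4 ✓, R5 ✓.
Only rule 1 fails.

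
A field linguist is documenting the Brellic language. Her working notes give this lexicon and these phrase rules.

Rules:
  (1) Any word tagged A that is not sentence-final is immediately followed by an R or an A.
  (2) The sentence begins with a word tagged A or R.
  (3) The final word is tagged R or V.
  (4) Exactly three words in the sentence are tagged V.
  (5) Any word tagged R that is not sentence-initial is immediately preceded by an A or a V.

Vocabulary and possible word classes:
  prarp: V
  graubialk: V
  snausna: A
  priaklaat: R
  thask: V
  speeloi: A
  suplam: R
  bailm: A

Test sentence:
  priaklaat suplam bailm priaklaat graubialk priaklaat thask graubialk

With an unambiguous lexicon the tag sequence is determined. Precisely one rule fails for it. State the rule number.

5

Fixed tagging: R R A R V R V V.
Checking each rule: R1 ✓, R2 ✓, R3 ✓, R4 ✓, R5 ✗.
Only rule 5 fails.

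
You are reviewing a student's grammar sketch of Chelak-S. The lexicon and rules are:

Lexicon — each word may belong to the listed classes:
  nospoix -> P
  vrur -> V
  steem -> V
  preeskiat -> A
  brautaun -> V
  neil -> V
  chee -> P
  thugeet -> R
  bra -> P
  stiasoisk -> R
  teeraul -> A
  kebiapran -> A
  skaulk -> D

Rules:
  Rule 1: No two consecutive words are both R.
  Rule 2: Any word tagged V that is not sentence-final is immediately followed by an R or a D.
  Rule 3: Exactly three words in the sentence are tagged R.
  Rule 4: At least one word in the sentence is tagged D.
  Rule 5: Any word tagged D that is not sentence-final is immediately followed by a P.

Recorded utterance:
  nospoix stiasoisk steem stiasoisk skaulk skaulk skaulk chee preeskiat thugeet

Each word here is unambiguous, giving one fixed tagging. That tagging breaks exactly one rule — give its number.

5

Fixed tagging: P R V R D D D P A R.
Checking each rule: R1 ✓, R2 ✓, R3 ✓, R4 ✓, R5 ✗.
Only rule 5 fails.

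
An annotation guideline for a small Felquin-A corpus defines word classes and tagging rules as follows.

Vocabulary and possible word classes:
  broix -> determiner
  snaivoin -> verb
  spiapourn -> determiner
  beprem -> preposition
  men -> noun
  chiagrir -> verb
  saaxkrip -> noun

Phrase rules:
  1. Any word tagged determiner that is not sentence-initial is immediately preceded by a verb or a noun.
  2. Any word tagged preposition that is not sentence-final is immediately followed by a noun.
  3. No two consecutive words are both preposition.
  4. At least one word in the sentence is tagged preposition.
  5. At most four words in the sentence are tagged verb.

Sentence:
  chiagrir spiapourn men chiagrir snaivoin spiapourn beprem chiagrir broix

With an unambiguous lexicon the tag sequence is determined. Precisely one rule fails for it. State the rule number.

Fixed tagging: verb determiner noun verb verb determiner preposition verb determiner.
Applying the rules: R1 ok, R2 fails, R3 ok, R4 ok, R5 ok.
Only rule 2 fails.

2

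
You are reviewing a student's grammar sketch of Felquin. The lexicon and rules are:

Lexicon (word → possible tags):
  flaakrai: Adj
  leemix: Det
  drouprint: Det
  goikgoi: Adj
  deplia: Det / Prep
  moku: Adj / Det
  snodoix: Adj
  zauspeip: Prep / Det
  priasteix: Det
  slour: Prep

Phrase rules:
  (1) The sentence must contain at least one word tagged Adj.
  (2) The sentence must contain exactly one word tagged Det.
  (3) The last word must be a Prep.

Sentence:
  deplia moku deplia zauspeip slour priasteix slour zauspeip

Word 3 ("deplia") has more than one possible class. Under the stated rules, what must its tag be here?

Candidates per position — 1:deplia {Det,Prep}; 2:moku {Adj,Det}; 3:deplia {Det,Prep}; 4:zauspeip {Prep,Det}; 5:slour {Prep}; 6:priasteix {Det}; 7:slour {Prep}; 8:zauspeip {Prep,Det}.
Position 1: Det is ruled out by rule 2; that leaves Prep.
Position 2: Det is ruled out by rule 1; that leaves Adj.
Position 3: Det is ruled out by rule 2; that leaves Prep.
Position 4: Det is ruled out by rule 2; that leaves Prep.
Position 8: Det is ruled out by rule 2; that leaves Prep.
That leaves exactly one tagging: Prep Adj Prep Prep Prep Det Prep Prep.
Rule-by-rule: rule 1 satisfied; rule 2 satisfied; rule 3 satisfied.

Prep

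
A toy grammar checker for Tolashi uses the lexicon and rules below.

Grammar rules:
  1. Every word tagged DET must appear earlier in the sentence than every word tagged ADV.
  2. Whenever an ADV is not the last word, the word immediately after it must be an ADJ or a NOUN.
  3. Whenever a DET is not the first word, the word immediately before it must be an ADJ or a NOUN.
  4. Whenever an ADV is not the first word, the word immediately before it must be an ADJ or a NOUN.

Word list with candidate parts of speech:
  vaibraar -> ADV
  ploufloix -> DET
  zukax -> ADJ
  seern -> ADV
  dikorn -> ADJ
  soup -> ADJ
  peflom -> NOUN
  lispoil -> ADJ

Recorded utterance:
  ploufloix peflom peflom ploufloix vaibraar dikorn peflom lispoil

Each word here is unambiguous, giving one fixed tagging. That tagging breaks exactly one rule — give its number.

Fixed tagging: DET NOUN NOUN DET ADV ADJ NOUN ADJ.
Checking each rule: R1 holds, R2 holds, R3 holds, R4 violated.
Only rule 4 fails.

4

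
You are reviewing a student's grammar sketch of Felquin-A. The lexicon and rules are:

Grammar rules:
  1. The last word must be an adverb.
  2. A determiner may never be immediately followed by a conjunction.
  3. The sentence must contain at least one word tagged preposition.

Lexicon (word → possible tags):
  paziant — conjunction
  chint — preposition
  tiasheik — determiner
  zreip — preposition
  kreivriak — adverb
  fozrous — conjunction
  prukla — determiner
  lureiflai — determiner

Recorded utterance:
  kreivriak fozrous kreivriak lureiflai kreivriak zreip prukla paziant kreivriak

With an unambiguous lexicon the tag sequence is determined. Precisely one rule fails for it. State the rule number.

2

Fixed tagging: adverb conjunction adverb determiner adverb preposition determiner conjunction adverb.
Checking each rule: R1 ok, R2 fails, R3 ok.
Only rule 2 fails.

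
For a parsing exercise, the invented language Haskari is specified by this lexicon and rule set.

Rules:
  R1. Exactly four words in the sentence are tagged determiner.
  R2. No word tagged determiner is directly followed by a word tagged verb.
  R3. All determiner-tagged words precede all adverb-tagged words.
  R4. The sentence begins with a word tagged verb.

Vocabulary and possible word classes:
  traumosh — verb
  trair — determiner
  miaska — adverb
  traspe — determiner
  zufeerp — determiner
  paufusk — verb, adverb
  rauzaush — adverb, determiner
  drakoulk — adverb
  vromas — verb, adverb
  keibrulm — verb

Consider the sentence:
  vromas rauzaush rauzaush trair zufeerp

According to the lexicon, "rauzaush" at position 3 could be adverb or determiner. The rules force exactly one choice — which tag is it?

determiner

Candidates per position — 1:vromas {verb,adverb}; 2:rauzaush {adverb,determiner}; 3:rauzaush {adverb,determiner}; 4:trair {determiner}; 5:zufeerp {determiner}.
Position 1: tagging it adverb would leave rule 3 unsatisfiable, so it must be verb.
Position 2: tagging it adverb would leave rule 1 unsatisfiable, so it must be determiner.
Position 3: tagging it adverb would leave rule 1 unsatisfiable, so it must be determiner.
The only consistent sequence is: verb determiner determiner determiner determiner.
Rule-by-rule: rule 1 satisfied; rule 2 satisfied; rule 3 satisfied; rule 4 satisfied.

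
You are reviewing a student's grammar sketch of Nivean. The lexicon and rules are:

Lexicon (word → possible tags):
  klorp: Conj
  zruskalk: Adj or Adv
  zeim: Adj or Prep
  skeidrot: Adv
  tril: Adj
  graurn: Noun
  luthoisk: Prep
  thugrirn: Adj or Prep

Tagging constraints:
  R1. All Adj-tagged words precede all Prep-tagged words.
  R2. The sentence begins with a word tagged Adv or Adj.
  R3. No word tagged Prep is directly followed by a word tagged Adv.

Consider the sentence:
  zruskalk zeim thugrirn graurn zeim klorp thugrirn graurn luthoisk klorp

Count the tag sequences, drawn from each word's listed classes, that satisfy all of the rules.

10

Candidates per position — 1:zruskalk {Adj,Adv}; 2:zeim {Adj,Prep}; 3:thugrirn {Adj,Prep}; 4:graurn {Noun}; 5:zeim {Adj,Prep}; 6:klorp {Conj}; 7:thugrirn {Adj,Prep}; 8:graurn {Noun}; 9:luthoisk {Prep}; 10:klorp {Conj}.
There are 32 candidate sequences in total.
Checking each against the rules leaves 10 sequences.
Count = 10.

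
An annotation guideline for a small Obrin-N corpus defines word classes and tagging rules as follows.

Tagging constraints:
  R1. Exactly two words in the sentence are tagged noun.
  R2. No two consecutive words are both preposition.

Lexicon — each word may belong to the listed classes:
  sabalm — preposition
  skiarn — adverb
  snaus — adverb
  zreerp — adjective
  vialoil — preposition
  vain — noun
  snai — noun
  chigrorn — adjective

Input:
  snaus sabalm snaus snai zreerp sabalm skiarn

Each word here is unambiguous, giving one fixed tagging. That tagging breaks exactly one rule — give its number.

1

Fixed tagging: adverb preposition adverb noun adjective preposition adverb.
Checking each rule: R1 fail, R2 pass.
Only rule 1 fails.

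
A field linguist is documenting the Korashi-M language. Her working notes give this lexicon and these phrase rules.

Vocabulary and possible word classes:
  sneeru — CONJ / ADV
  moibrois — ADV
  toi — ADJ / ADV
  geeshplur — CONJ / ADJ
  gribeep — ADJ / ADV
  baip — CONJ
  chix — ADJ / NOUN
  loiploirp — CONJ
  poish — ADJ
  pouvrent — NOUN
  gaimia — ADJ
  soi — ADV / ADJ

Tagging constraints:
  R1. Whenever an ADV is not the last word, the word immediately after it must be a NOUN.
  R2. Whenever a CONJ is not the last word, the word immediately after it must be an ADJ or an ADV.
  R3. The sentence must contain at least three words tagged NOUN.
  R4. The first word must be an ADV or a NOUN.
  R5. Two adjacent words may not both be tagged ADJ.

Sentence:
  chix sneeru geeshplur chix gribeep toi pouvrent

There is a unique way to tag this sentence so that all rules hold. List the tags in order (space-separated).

NOUN CONJ ADJ NOUN ADJ ADV NOUN

Candidates per position — 1:chix {ADJ,NOUN}; 2:sneeru {CONJ,ADV}; 3:geeshplur {CONJ,ADJ}; 4:chix {ADJ,NOUN}; 5:gribeep {ADJ,ADV}; 6:toi {ADJ,ADV}; 7:pouvrent {NOUN}.
Word 1 cannot be ADJ — rule 3 would then fail for every completion. It is NOUN.
Word 2 cannot be ADV — rule 1 would then fail for every completion. It is CONJ.
Word 3 cannot be CONJ — rule 2 would then fail for every completion. It is ADJ.
Word 4 cannot be ADJ — rule 3 would then fail for every completion. It is NOUN.
Word 5 cannot be ADV — rule 1 would then fail for every completion. It is ADJ.
Word 6 cannot be ADJ — rule 5 would then fail for every completion. It is ADV.
So the tagging must be: NOUN CONJ ADJ NOUN ADJ ADV NOUN.
Verifying each rule — rule 1 holds; rule 2 holds; rule 3 holds; rule 4 holds; rule 5 holds.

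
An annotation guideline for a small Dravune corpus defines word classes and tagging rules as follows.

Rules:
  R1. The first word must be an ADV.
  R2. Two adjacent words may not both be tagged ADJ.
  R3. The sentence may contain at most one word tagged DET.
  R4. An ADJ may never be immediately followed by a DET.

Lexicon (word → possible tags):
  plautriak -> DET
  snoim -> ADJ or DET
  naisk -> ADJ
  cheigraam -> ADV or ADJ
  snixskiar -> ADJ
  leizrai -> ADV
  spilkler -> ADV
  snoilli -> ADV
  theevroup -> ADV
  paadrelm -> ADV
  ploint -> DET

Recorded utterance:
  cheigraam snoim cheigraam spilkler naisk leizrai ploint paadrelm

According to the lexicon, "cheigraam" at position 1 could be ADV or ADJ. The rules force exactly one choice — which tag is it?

Candidates per position — 1:cheigraam {ADV,ADJ}; 2:snoim {ADJ,DET}; 3:cheigraam {ADV,ADJ}; 4:spilkler {ADV}; 5:naisk {ADJ}; 6:leizrai {ADV}; 7:ploint {DET}; 8:paadrelm {ADV}.
If word 1 were ADJ, no tagging could satisfy rule 1; so word 1 is ADV.
If word 2 were DET, no tagging could satisfy rule 3; so word 2 is ADJ.
If word 3 were ADJ, no tagging could satisfy rule 2; so word 3 is ADV.
The only consistent sequence is: ADV ADJ ADV ADV ADJ ADV DET ADV.
Checking: rule 1 ✓; rule 2 ✓; rule 3 ✓; rule 4 ✓.

ADV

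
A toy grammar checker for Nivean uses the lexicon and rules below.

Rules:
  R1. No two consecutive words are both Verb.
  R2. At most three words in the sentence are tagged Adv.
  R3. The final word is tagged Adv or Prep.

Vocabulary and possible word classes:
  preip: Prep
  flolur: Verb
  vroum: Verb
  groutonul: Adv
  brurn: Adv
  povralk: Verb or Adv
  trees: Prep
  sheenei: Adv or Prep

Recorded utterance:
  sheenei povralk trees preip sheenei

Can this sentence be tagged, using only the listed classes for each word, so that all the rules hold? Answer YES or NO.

Candidates per position — 1:sheenei {Adv,Prep}; 2:povralk {Verb,Adv}; 3:trees {Prep}; 4:preip {Prep}; 5:sheenei {Adv,Prep}.
One satisfying assignment: Adv Verb Prep Prep Prep.
Rule-by-rule: rule 1 ok; rule 2 ok; rule 3 ok.

YES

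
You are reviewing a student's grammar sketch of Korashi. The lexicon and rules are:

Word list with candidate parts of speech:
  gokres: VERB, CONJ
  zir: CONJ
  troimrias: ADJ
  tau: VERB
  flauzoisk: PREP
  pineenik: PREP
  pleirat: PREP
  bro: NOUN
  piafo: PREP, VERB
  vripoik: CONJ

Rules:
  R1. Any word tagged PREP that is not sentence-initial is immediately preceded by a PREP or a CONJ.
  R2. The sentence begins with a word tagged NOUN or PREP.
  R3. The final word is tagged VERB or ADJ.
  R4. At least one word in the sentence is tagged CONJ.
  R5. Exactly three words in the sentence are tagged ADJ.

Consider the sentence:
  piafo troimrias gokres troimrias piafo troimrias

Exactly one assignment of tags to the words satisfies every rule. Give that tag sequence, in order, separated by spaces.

Candidates per position — 1:piafo {PREP,VERB}; 2:troimrias {ADJ}; 3:gokres {VERB,CONJ}; 4:troimrias {ADJ}; 5:piafo {PREP,VERB}; 6:troimrias {ADJ}.
At position 1, choosing VERB makes rule 2 impossible to satisfy; hence PREP.
At position 3, choosing VERB makes rule 4 impossible to satisfy; hence CONJ.
At position 5, choosing PREP makes rule 1 impossible to satisfy; hence VERB.
That leaves exactly one tagging: PREP ADJ CONJ ADJ VERB ADJ.
Check: rule 1 holds; rule 2 holds; rule 3 holds; rule 4 holds; rule 5 holds.

PREP ADJ CONJ ADJ VERB ADJ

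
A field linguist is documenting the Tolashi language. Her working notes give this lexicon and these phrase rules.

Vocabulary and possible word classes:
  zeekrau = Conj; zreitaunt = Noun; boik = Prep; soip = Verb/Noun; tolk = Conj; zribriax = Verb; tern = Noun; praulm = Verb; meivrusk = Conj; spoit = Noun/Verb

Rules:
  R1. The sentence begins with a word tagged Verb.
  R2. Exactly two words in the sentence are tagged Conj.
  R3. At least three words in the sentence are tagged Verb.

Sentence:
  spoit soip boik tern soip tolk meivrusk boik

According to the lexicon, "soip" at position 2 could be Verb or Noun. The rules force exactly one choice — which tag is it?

Candidates per position — 1:spoit {Noun,Verb}; 2:soip {Verb,Noun}; 3:boik {Prep}; 4:tern {Noun}; 5:soip {Verb,Noun}; 6:tolk {Conj}; 7:meivrusk {Conj}; 8:boik {Prep}.
If word 1 were Noun, no tagging could satisfy rule 1; so word 1 is Verb.
If word 2 were Noun, no tagging could satisfy rule 3; so word 2 is Verb.
If word 5 were Noun, no tagging could satisfy rule 3; so word 5 is Verb.
The unique satisfying tagging is: Verb Verb Prep Noun Verb Conj Conj Prep.
Rule-by-rule: rule 1 ✓; rule 2 ✓; rule 3 ✓.

Verb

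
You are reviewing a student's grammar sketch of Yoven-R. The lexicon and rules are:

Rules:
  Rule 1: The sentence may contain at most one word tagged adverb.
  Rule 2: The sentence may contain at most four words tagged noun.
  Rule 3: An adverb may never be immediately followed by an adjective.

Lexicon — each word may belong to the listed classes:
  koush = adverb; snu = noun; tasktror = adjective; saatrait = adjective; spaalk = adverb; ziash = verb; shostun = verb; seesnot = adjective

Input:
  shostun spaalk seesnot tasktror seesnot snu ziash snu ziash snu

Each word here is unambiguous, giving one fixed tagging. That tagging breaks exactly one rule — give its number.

3

Fixed tagging: verb adverb adjective adjective adjective noun verb noun verb noun.
Checking each rule: R1 ✓, R2 ✓, R3 ✗.
Only rule 3 fails.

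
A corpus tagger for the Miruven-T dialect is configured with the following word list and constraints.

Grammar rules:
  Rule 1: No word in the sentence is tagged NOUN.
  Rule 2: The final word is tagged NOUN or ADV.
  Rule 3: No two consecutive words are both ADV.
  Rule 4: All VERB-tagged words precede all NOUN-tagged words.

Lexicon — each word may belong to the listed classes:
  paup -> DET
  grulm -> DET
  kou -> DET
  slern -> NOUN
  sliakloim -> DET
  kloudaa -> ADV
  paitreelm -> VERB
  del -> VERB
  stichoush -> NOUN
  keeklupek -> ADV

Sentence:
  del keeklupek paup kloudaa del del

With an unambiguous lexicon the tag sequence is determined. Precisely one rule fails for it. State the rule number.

2

Fixed tagging: VERB ADV DET ADV VERB VERB.
Checking each rule: R1 ok, R2 fails, R3 ok, R4 ok.
Only rule 2 fails.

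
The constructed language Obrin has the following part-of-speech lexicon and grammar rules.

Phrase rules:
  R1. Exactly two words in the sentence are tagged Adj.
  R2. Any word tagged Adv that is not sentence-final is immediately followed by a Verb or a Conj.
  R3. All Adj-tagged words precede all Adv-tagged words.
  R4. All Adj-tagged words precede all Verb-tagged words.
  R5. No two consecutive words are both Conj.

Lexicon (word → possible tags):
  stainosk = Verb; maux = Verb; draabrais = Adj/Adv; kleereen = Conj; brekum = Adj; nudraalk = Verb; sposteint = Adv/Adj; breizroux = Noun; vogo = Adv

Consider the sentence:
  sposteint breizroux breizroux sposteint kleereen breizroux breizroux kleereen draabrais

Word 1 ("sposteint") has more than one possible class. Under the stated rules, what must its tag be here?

Candidates per position — 1:sposteint {Adv,Adj}; 2:breizroux {Noun}; 3:breizroux {Noun}; 4:sposteint {Adv,Adj}; 5:kleereen {Conj}; 6:breizroux {Noun}; 7:breizroux {Noun}; 8:kleereen {Conj}; 9:draabrais {Adj,Adv}.
Position 1: Adv is ruled out by rule 2; that leaves Adj.
The remaining ambiguous positions (4, 9) are resolved jointly — only one combination satisfies every rule.
The only consistent sequence is: Adj Noun Noun Adj Conj Noun Noun Conj Adv.
Check: rule 1 ok; rule 2 ok; rule 3 ok; rule 4 ok; rule 5 ok.

Adj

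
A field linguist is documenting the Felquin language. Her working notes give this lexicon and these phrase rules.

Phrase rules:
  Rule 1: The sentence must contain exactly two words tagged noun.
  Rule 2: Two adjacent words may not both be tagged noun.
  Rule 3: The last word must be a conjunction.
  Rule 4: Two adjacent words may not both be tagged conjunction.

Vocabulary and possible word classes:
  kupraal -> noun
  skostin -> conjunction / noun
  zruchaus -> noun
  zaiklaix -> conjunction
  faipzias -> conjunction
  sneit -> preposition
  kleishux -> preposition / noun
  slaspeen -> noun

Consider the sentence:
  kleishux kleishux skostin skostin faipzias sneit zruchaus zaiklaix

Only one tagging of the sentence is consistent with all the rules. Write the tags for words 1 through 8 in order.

preposition preposition conjunction noun conjunction preposition noun conjunction

Candidates per position — 1:kleishux {preposition,noun}; 2:kleishux {preposition,noun}; 3:skostin {conjunction,noun}; 4:skostin {conjunction,noun}; 5:faipzias {conjunction}; 6:sneit {preposition}; 7:zruchaus {noun}; 8:zaiklaix {conjunction}.
Position 4: conjunction is ruled out by rule 4; that leaves noun.
Position 1: noun is ruled out by rule 1; that leaves preposition.
Position 2: noun is ruled out by rule 1; that leaves preposition.
Position 3: noun is ruled out by rule 1; that leaves conjunction.
The only consistent sequence is: preposition preposition conjunction noun conjunction preposition noun conjunction.
Checking: rule 1 satisfied; rule 2 satisfied; rule 3 satisfied; rule 4 satisfied.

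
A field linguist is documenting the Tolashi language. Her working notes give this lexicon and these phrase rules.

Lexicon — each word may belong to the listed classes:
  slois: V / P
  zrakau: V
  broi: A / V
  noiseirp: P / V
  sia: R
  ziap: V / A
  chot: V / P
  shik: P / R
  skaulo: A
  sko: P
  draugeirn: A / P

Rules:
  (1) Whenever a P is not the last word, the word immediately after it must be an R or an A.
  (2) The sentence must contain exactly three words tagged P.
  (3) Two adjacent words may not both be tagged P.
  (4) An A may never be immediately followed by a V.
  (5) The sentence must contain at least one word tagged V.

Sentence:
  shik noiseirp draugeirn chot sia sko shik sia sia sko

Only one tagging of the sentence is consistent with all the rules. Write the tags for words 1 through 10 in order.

Candidates per position — 1:shik {P,R}; 2:noiseirp {P,V}; 3:draugeirn {A,P}; 4:chot {V,P}; 5:sia {R}; 6:sko {P}; 7:shik {P,R}; 8:sia {R}; 9:sia {R}; 10:sko {P}.
If word 1 were P, no tagging could satisfy rule 1; so word 1 is R.
If word 3 were P, no tagging could satisfy rule 1; so word 3 is A.
If word 4 were V, no tagging could satisfy rule 4; so word 4 is P.
If word 7 were P, no tagging could satisfy rule 1; so word 7 is R.
If word 2 were P, no tagging could satisfy rule 2; so word 2 is V.
That leaves exactly one tagging: R V A P R P R R R P.
Checking: rule 1 ✓; rule 2 ✓; rule 3 ✓; rule 4 ✓; rule 5 ✓.

R V A P R P R R R P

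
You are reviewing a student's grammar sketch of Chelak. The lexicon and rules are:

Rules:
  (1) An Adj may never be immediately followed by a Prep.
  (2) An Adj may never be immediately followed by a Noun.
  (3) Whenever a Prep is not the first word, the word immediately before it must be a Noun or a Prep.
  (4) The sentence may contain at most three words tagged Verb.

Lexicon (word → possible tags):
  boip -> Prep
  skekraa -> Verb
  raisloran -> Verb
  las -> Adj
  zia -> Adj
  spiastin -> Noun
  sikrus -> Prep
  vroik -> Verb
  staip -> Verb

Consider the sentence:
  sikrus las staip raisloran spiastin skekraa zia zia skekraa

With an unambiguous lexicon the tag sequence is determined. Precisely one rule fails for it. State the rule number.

Fixed tagging: Prep Adj Verb Verb Noun Verb Adj Adj Verb.
Applying the rules: R1 pass, R2 pass, R3 pass, R4 fail.
Only rule 4 fails.

4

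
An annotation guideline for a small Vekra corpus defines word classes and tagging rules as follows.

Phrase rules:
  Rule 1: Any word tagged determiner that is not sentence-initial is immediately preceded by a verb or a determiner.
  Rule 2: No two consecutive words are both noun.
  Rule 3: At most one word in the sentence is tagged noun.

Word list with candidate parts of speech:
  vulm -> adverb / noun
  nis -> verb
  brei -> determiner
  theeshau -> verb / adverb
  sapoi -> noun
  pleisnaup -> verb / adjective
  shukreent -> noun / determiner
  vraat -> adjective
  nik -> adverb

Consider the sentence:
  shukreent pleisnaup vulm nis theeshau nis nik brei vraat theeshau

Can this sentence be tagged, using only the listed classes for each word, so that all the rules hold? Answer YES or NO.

Candidates per position — 1:shukreent {noun,determiner}; 2:pleisnaup {verb,adjective}; 3:vulm {adverb,noun}; 4:nis {verb}; 5:theeshau {verb,adverb}; 6:nis {verb}; 7:nik {adverb}; 8:brei {determiner}; 9:vraat {adjective}; 10:theeshau {verb,adverb}.
Rule 1 cannot be satisfied by any choice of tags from the lexicon.
So there is no consistent tagging.

NO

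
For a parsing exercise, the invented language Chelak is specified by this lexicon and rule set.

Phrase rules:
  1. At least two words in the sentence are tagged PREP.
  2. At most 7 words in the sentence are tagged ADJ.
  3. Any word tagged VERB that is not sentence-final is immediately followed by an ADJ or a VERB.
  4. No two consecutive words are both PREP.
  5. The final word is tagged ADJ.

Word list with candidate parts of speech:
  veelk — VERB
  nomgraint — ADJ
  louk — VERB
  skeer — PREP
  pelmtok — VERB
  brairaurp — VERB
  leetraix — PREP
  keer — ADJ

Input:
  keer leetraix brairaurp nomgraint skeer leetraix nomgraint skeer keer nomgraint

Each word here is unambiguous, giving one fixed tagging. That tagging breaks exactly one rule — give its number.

4

Fixed tagging: ADJ PREP VERB ADJ PREP PREP ADJ PREP ADJ ADJ.
Checking each rule: R1 ✓, R2 ✓, R3 ✓, R4 ✗, R5 ✓.
Only rule 4 fails.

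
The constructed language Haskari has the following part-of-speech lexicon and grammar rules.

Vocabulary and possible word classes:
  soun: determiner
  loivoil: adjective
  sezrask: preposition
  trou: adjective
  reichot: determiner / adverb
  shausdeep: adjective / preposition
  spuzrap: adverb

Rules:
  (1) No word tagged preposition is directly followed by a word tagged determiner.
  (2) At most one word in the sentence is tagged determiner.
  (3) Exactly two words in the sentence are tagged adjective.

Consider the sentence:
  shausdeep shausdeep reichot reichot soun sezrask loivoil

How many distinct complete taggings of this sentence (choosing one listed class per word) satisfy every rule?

Candidates per position — 1:shausdeep {adjective,preposition}; 2:shausdeep {adjective,preposition}; 3:reichot {determiner,adverb}; 4:reichot {determiner,adverb}; 5:soun {determiner}; 6:sezrask {preposition}; 7:loivoil {adjective}.
There are 16 candidate sequences in total.
The sequences that satisfy every rule: adjective preposition adverb adverb determiner preposition adjective; preposition adjective adverb adverb determiner preposition adjective.
Count = 2.

2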